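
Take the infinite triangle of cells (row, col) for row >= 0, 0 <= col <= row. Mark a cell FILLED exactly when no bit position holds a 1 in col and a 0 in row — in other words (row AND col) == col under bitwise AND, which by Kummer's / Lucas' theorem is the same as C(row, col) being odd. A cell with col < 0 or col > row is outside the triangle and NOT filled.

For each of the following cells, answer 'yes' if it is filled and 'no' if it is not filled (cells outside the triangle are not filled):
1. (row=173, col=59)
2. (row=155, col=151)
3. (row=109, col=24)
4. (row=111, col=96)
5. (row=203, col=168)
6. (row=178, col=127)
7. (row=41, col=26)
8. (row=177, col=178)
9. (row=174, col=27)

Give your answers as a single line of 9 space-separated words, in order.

(173,59): row=0b10101101, col=0b111011, row AND col = 0b101001 = 41; 41 != 59 -> empty
(155,151): row=0b10011011, col=0b10010111, row AND col = 0b10010011 = 147; 147 != 151 -> empty
(109,24): row=0b1101101, col=0b11000, row AND col = 0b1000 = 8; 8 != 24 -> empty
(111,96): row=0b1101111, col=0b1100000, row AND col = 0b1100000 = 96; 96 == 96 -> filled
(203,168): row=0b11001011, col=0b10101000, row AND col = 0b10001000 = 136; 136 != 168 -> empty
(178,127): row=0b10110010, col=0b1111111, row AND col = 0b110010 = 50; 50 != 127 -> empty
(41,26): row=0b101001, col=0b11010, row AND col = 0b1000 = 8; 8 != 26 -> empty
(177,178): col outside [0, 177] -> not filled
(174,27): row=0b10101110, col=0b11011, row AND col = 0b1010 = 10; 10 != 27 -> empty

Answer: no no no yes no no no no no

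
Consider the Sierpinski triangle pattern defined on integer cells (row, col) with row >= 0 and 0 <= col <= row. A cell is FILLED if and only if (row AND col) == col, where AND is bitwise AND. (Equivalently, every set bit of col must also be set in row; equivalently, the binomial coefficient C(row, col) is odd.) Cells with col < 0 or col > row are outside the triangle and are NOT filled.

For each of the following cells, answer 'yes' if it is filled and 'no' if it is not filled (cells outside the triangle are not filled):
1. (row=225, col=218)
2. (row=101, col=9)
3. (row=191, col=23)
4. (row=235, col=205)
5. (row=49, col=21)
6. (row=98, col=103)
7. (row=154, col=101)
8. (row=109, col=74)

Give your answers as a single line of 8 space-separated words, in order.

Answer: no no yes no no no no no

Derivation:
(225,218): row=0b11100001, col=0b11011010, row AND col = 0b11000000 = 192; 192 != 218 -> empty
(101,9): row=0b1100101, col=0b1001, row AND col = 0b1 = 1; 1 != 9 -> empty
(191,23): row=0b10111111, col=0b10111, row AND col = 0b10111 = 23; 23 == 23 -> filled
(235,205): row=0b11101011, col=0b11001101, row AND col = 0b11001001 = 201; 201 != 205 -> empty
(49,21): row=0b110001, col=0b10101, row AND col = 0b10001 = 17; 17 != 21 -> empty
(98,103): col outside [0, 98] -> not filled
(154,101): row=0b10011010, col=0b1100101, row AND col = 0b0 = 0; 0 != 101 -> empty
(109,74): row=0b1101101, col=0b1001010, row AND col = 0b1001000 = 72; 72 != 74 -> empty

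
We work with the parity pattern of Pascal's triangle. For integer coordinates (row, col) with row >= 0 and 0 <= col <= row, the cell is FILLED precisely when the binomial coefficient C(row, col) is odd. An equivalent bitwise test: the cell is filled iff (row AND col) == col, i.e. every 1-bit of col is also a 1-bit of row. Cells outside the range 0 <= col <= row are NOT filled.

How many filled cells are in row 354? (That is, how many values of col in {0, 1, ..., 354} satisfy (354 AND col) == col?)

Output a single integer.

354 in binary = 101100010
popcount(354) = number of 1-bits in 101100010 = 4
A col c satisfies (354 AND c) == c iff every set bit of c is also set in 354; each of the 4 set bits of 354 can independently be on or off in c.
count = 2^4 = 16

Answer: 16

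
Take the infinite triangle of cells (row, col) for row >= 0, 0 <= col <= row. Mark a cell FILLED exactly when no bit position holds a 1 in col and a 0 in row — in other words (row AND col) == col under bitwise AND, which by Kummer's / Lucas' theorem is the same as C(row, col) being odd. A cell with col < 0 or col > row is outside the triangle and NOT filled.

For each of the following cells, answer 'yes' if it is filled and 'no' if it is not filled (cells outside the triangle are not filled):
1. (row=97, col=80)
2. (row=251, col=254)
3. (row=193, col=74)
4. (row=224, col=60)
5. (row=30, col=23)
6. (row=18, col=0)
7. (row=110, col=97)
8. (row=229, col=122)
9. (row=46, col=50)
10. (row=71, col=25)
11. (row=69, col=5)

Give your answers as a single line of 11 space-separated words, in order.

Answer: no no no no no yes no no no no yes

Derivation:
(97,80): row=0b1100001, col=0b1010000, row AND col = 0b1000000 = 64; 64 != 80 -> empty
(251,254): col outside [0, 251] -> not filled
(193,74): row=0b11000001, col=0b1001010, row AND col = 0b1000000 = 64; 64 != 74 -> empty
(224,60): row=0b11100000, col=0b111100, row AND col = 0b100000 = 32; 32 != 60 -> empty
(30,23): row=0b11110, col=0b10111, row AND col = 0b10110 = 22; 22 != 23 -> empty
(18,0): row=0b10010, col=0b0, row AND col = 0b0 = 0; 0 == 0 -> filled
(110,97): row=0b1101110, col=0b1100001, row AND col = 0b1100000 = 96; 96 != 97 -> empty
(229,122): row=0b11100101, col=0b1111010, row AND col = 0b1100000 = 96; 96 != 122 -> empty
(46,50): col outside [0, 46] -> not filled
(71,25): row=0b1000111, col=0b11001, row AND col = 0b1 = 1; 1 != 25 -> empty
(69,5): row=0b1000101, col=0b101, row AND col = 0b101 = 5; 5 == 5 -> filled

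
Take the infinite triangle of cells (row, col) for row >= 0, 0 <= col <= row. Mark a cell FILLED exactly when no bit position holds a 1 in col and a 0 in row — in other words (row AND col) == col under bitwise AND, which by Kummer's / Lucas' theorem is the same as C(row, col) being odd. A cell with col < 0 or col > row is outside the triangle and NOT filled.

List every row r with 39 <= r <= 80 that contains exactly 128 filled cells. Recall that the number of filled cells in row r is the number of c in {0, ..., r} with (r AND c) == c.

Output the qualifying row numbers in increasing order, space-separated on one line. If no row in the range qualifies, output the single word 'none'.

Row r has 2^popcount(r) filled cells, so we need popcount(r) = log2(128) = 7.
Scan r = 39..80 and keep those with exactly 7 one-bits:
r=39=100111 popcount=4 -> skip
r=40=101000 popcount=2 -> skip
r=41=101001 popcount=3 -> skip
r=42=101010 popcount=3 -> skip
r=43=101011 popcount=4 -> skip
r=44=101100 popcount=3 -> skip
r=45=101101 popcount=4 -> skip
r=46=101110 popcount=4 -> skip
r=47=101111 popcount=5 -> skip
r=48=110000 popcount=2 -> skip
r=49=110001 popcount=3 -> skip
r=50=110010 popcount=3 -> skip
r=51=110011 popcount=4 -> skip
r=52=110100 popcount=3 -> skip
r=53=110101 popcount=4 -> skip
r=54=110110 popcount=4 -> skip
r=55=110111 popcount=5 -> skip
r=56=111000 popcount=3 -> skip
r=57=111001 popcount=4 -> skip
r=58=111010 popcount=4 -> skip
r=59=111011 popcount=5 -> skip
r=60=111100 popcount=4 -> skip
r=61=111101 popcount=5 -> skip
r=62=111110 popcount=5 -> skip
r=63=111111 popcount=6 -> skip
r=64=1000000 popcount=1 -> skip
r=65=1000001 popcount=2 -> skip
r=66=1000010 popcount=2 -> skip
r=67=1000011 popcount=3 -> skip
r=68=1000100 popcount=2 -> skip
r=69=1000101 popcount=3 -> skip
r=70=1000110 popcount=3 -> skip
r=71=1000111 popcount=4 -> skip
r=72=1001000 popcount=2 -> skip
r=73=1001001 popcount=3 -> skip
r=74=1001010 popcount=3 -> skip
r=75=1001011 popcount=4 -> skip
r=76=1001100 popcount=3 -> skip
r=77=1001101 popcount=4 -> skip
r=78=1001110 popcount=4 -> skip
r=79=1001111 popcount=5 -> skip
r=80=1010000 popcount=2 -> skip
Kept rows: none

Answer: none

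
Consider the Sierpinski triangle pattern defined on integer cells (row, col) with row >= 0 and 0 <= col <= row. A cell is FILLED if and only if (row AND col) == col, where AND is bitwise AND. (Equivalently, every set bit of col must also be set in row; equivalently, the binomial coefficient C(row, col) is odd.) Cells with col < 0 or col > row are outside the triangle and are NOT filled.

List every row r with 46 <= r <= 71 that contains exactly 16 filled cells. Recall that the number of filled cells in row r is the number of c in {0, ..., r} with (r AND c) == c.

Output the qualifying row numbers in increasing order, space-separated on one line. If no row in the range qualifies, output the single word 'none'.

Answer: 46 51 53 54 57 58 60 71

Derivation:
Row r has 2^popcount(r) filled cells, so we need popcount(r) = log2(16) = 4.
Scan r = 46..71 and keep those with exactly 4 one-bits:
r=46=101110 popcount=4 -> KEEP
r=47=101111 popcount=5 -> skip
r=48=110000 popcount=2 -> skip
r=49=110001 popcount=3 -> skip
r=50=110010 popcount=3 -> skip
r=51=110011 popcount=4 -> KEEP
r=52=110100 popcount=3 -> skip
r=53=110101 popcount=4 -> KEEP
r=54=110110 popcount=4 -> KEEP
r=55=110111 popcount=5 -> skip
r=56=111000 popcount=3 -> skip
r=57=111001 popcount=4 -> KEEP
r=58=111010 popcount=4 -> KEEP
r=59=111011 popcount=5 -> skip
r=60=111100 popcount=4 -> KEEP
r=61=111101 popcount=5 -> skip
r=62=111110 popcount=5 -> skip
r=63=111111 popcount=6 -> skip
r=64=1000000 popcount=1 -> skip
r=65=1000001 popcount=2 -> skip
r=66=1000010 popcount=2 -> skip
r=67=1000011 popcount=3 -> skip
r=68=1000100 popcount=2 -> skip
r=69=1000101 popcount=3 -> skip
r=70=1000110 popcount=3 -> skip
r=71=1000111 popcount=4 -> KEEP
Kept rows: 46 51 53 54 57 58 60 71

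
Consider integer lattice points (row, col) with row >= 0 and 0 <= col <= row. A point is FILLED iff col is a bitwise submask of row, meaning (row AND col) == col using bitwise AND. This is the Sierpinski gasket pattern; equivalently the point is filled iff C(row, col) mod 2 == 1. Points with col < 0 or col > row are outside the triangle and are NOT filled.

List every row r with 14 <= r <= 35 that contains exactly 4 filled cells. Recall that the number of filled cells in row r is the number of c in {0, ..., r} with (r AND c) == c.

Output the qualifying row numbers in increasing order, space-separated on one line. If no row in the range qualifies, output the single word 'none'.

Answer: 17 18 20 24 33 34

Derivation:
Row r has 2^popcount(r) filled cells, so we need popcount(r) = log2(4) = 2.
Scan r = 14..35 and keep those with exactly 2 one-bits:
r=14=1110 popcount=3 -> skip
r=15=1111 popcount=4 -> skip
r=16=10000 popcount=1 -> skip
r=17=10001 popcount=2 -> KEEP
r=18=10010 popcount=2 -> KEEP
r=19=10011 popcount=3 -> skip
r=20=10100 popcount=2 -> KEEP
r=21=10101 popcount=3 -> skip
r=22=10110 popcount=3 -> skip
r=23=10111 popcount=4 -> skip
r=24=11000 popcount=2 -> KEEP
r=25=11001 popcount=3 -> skip
r=26=11010 popcount=3 -> skip
r=27=11011 popcount=4 -> skip
r=28=11100 popcount=3 -> skip
r=29=11101 popcount=4 -> skip
r=30=11110 popcount=4 -> skip
r=31=11111 popcount=5 -> skip
r=32=100000 popcount=1 -> skip
r=33=100001 popcount=2 -> KEEP
r=34=100010 popcount=2 -> KEEP
r=35=100011 popcount=3 -> skip
Kept rows: 17 18 20 24 33 34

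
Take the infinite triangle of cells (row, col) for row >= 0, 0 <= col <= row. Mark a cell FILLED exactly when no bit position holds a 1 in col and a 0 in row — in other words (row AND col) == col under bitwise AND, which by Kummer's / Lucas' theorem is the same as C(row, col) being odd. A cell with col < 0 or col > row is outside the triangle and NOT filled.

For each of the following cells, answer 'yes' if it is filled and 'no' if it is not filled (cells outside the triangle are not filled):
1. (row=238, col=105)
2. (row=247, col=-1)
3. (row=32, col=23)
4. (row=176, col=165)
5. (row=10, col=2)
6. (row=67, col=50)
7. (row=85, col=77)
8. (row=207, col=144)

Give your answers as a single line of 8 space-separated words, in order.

Answer: no no no no yes no no no

Derivation:
(238,105): row=0b11101110, col=0b1101001, row AND col = 0b1101000 = 104; 104 != 105 -> empty
(247,-1): col outside [0, 247] -> not filled
(32,23): row=0b100000, col=0b10111, row AND col = 0b0 = 0; 0 != 23 -> empty
(176,165): row=0b10110000, col=0b10100101, row AND col = 0b10100000 = 160; 160 != 165 -> empty
(10,2): row=0b1010, col=0b10, row AND col = 0b10 = 2; 2 == 2 -> filled
(67,50): row=0b1000011, col=0b110010, row AND col = 0b10 = 2; 2 != 50 -> empty
(85,77): row=0b1010101, col=0b1001101, row AND col = 0b1000101 = 69; 69 != 77 -> empty
(207,144): row=0b11001111, col=0b10010000, row AND col = 0b10000000 = 128; 128 != 144 -> empty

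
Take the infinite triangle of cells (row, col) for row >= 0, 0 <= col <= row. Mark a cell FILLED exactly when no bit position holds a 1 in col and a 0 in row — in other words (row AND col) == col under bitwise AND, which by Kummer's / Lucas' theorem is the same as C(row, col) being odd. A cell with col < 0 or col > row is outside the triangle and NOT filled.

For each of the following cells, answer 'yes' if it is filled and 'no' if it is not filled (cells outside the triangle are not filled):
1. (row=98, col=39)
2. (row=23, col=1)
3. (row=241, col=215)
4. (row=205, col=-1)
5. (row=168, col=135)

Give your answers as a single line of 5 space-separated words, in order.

(98,39): row=0b1100010, col=0b100111, row AND col = 0b100010 = 34; 34 != 39 -> empty
(23,1): row=0b10111, col=0b1, row AND col = 0b1 = 1; 1 == 1 -> filled
(241,215): row=0b11110001, col=0b11010111, row AND col = 0b11010001 = 209; 209 != 215 -> empty
(205,-1): col outside [0, 205] -> not filled
(168,135): row=0b10101000, col=0b10000111, row AND col = 0b10000000 = 128; 128 != 135 -> empty

Answer: no yes no no no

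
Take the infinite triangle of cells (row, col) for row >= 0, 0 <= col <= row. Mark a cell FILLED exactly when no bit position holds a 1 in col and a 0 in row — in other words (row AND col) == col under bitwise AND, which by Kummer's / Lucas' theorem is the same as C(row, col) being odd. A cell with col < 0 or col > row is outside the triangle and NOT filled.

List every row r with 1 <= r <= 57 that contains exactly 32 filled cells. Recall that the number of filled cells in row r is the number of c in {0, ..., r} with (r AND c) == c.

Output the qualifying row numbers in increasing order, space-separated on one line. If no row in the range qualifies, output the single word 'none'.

Answer: 31 47 55

Derivation:
Row r has 2^popcount(r) filled cells, so we need popcount(r) = log2(32) = 5.
Scan r = 1..57 and keep those with exactly 5 one-bits:
r=1=1 popcount=1 -> skip
r=2=10 popcount=1 -> skip
r=3=11 popcount=2 -> skip
r=4=100 popcount=1 -> skip
r=5=101 popcount=2 -> skip
r=6=110 popcount=2 -> skip
r=7=111 popcount=3 -> skip
r=8=1000 popcount=1 -> skip
r=9=1001 popcount=2 -> skip
r=10=1010 popcount=2 -> skip
r=11=1011 popcount=3 -> skip
r=12=1100 popcount=2 -> skip
r=13=1101 popcount=3 -> skip
r=14=1110 popcount=3 -> skip
r=15=1111 popcount=4 -> skip
r=16=10000 popcount=1 -> skip
r=17=10001 popcount=2 -> skip
r=18=10010 popcount=2 -> skip
r=19=10011 popcount=3 -> skip
r=20=10100 popcount=2 -> skip
r=21=10101 popcount=3 -> skip
r=22=10110 popcount=3 -> skip
r=23=10111 popcount=4 -> skip
r=24=11000 popcount=2 -> skip
r=25=11001 popcount=3 -> skip
r=26=11010 popcount=3 -> skip
r=27=11011 popcount=4 -> skip
r=28=11100 popcount=3 -> skip
r=29=11101 popcount=4 -> skip
r=30=11110 popcount=4 -> skip
r=31=11111 popcount=5 -> KEEP
r=32=100000 popcount=1 -> skip
r=33=100001 popcount=2 -> skip
r=34=100010 popcount=2 -> skip
r=35=100011 popcount=3 -> skip
r=36=100100 popcount=2 -> skip
r=37=100101 popcount=3 -> skip
r=38=100110 popcount=3 -> skip
r=39=100111 popcount=4 -> skip
r=40=101000 popcount=2 -> skip
r=41=101001 popcount=3 -> skip
r=42=101010 popcount=3 -> skip
r=43=101011 popcount=4 -> skip
r=44=101100 popcount=3 -> skip
r=45=101101 popcount=4 -> skip
r=46=101110 popcount=4 -> skip
r=47=101111 popcount=5 -> KEEP
r=48=110000 popcount=2 -> skip
r=49=110001 popcount=3 -> skip
r=50=110010 popcount=3 -> skip
r=51=110011 popcount=4 -> skip
r=52=110100 popcount=3 -> skip
r=53=110101 popcount=4 -> skip
r=54=110110 popcount=4 -> skip
r=55=110111 popcount=5 -> KEEP
r=56=111000 popcount=3 -> skip
r=57=111001 popcount=4 -> skip
Kept rows: 31 47 55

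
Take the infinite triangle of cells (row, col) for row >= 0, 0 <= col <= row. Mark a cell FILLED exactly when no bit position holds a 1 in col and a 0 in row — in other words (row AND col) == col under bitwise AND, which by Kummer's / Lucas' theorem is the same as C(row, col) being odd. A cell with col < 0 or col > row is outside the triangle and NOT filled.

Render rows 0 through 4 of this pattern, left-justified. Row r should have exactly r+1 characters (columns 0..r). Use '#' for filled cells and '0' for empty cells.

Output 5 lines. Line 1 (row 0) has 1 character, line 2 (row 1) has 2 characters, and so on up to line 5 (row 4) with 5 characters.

r0=0: #
r1=1: ##
r2=10: #0#
r3=11: ####
r4=100: #000#

Answer: #
##
#0#
####
#000#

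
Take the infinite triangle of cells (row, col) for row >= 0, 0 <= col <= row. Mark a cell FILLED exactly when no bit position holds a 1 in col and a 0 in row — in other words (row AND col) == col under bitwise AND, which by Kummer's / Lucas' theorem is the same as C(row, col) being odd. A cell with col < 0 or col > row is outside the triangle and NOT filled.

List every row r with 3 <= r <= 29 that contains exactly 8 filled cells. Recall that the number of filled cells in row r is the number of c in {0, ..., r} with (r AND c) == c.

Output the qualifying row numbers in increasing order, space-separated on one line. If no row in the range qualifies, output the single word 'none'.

Row r has 2^popcount(r) filled cells, so we need popcount(r) = log2(8) = 3.
Scan r = 3..29 and keep those with exactly 3 one-bits:
r=3=11 popcount=2 -> skip
r=4=100 popcount=1 -> skip
r=5=101 popcount=2 -> skip
r=6=110 popcount=2 -> skip
r=7=111 popcount=3 -> KEEP
r=8=1000 popcount=1 -> skip
r=9=1001 popcount=2 -> skip
r=10=1010 popcount=2 -> skip
r=11=1011 popcount=3 -> KEEP
r=12=1100 popcount=2 -> skip
r=13=1101 popcount=3 -> KEEP
r=14=1110 popcount=3 -> KEEP
r=15=1111 popcount=4 -> skip
r=16=10000 popcount=1 -> skip
r=17=10001 popcount=2 -> skip
r=18=10010 popcount=2 -> skip
r=19=10011 popcount=3 -> KEEP
r=20=10100 popcount=2 -> skip
r=21=10101 popcount=3 -> KEEP
r=22=10110 popcount=3 -> KEEP
r=23=10111 popcount=4 -> skip
r=24=11000 popcount=2 -> skip
r=25=11001 popcount=3 -> KEEP
r=26=11010 popcount=3 -> KEEP
r=27=11011 popcount=4 -> skip
r=28=11100 popcount=3 -> KEEP
r=29=11101 popcount=4 -> skip
Kept rows: 7 11 13 14 19 21 22 25 26 28

Answer: 7 11 13 14 19 21 22 25 26 28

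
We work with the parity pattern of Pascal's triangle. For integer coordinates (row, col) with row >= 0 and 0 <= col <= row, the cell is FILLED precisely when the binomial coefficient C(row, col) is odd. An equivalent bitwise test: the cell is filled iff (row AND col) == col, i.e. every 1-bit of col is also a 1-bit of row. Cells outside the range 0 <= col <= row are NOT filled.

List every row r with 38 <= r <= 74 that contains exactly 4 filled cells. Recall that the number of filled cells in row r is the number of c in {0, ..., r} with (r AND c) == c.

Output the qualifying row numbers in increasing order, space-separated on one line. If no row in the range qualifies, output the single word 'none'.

Answer: 40 48 65 66 68 72

Derivation:
Row r has 2^popcount(r) filled cells, so we need popcount(r) = log2(4) = 2.
Scan r = 38..74 and keep those with exactly 2 one-bits:
r=38=100110 popcount=3 -> skip
r=39=100111 popcount=4 -> skip
r=40=101000 popcount=2 -> KEEP
r=41=101001 popcount=3 -> skip
r=42=101010 popcount=3 -> skip
r=43=101011 popcount=4 -> skip
r=44=101100 popcount=3 -> skip
r=45=101101 popcount=4 -> skip
r=46=101110 popcount=4 -> skip
r=47=101111 popcount=5 -> skip
r=48=110000 popcount=2 -> KEEP
r=49=110001 popcount=3 -> skip
r=50=110010 popcount=3 -> skip
r=51=110011 popcount=4 -> skip
r=52=110100 popcount=3 -> skip
r=53=110101 popcount=4 -> skip
r=54=110110 popcount=4 -> skip
r=55=110111 popcount=5 -> skip
r=56=111000 popcount=3 -> skip
r=57=111001 popcount=4 -> skip
r=58=111010 popcount=4 -> skip
r=59=111011 popcount=5 -> skip
r=60=111100 popcount=4 -> skip
r=61=111101 popcount=5 -> skip
r=62=111110 popcount=5 -> skip
r=63=111111 popcount=6 -> skip
r=64=1000000 popcount=1 -> skip
r=65=1000001 popcount=2 -> KEEP
r=66=1000010 popcount=2 -> KEEP
r=67=1000011 popcount=3 -> skip
r=68=1000100 popcount=2 -> KEEP
r=69=1000101 popcount=3 -> skip
r=70=1000110 popcount=3 -> skip
r=71=1000111 popcount=4 -> skip
r=72=1001000 popcount=2 -> KEEP
r=73=1001001 popcount=3 -> skip
r=74=1001010 popcount=3 -> skip
Kept rows: 40 48 65 66 68 72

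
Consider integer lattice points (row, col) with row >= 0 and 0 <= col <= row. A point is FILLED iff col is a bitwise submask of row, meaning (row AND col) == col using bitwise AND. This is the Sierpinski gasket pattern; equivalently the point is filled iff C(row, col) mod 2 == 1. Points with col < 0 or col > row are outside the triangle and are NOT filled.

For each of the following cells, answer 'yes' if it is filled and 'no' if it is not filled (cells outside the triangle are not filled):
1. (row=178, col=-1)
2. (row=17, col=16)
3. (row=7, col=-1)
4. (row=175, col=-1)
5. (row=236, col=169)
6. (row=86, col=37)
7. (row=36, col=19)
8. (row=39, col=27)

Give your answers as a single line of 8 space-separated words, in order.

Answer: no yes no no no no no no

Derivation:
(178,-1): col outside [0, 178] -> not filled
(17,16): row=0b10001, col=0b10000, row AND col = 0b10000 = 16; 16 == 16 -> filled
(7,-1): col outside [0, 7] -> not filled
(175,-1): col outside [0, 175] -> not filled
(236,169): row=0b11101100, col=0b10101001, row AND col = 0b10101000 = 168; 168 != 169 -> empty
(86,37): row=0b1010110, col=0b100101, row AND col = 0b100 = 4; 4 != 37 -> empty
(36,19): row=0b100100, col=0b10011, row AND col = 0b0 = 0; 0 != 19 -> empty
(39,27): row=0b100111, col=0b11011, row AND col = 0b11 = 3; 3 != 27 -> empty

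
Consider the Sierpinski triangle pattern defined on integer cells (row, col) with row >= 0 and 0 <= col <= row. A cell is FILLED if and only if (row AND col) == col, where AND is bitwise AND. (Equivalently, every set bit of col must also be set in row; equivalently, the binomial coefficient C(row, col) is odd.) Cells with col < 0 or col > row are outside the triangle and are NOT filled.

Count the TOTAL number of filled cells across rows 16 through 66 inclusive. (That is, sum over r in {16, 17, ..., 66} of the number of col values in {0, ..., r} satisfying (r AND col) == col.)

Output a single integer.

r16=10000 pc1: +2 =2
r17=10001 pc2: +4 =6
r18=10010 pc2: +4 =10
r19=10011 pc3: +8 =18
r20=10100 pc2: +4 =22
r21=10101 pc3: +8 =30
r22=10110 pc3: +8 =38
r23=10111 pc4: +16 =54
r24=11000 pc2: +4 =58
r25=11001 pc3: +8 =66
r26=11010 pc3: +8 =74
r27=11011 pc4: +16 =90
r28=11100 pc3: +8 =98
r29=11101 pc4: +16 =114
r30=11110 pc4: +16 =130
r31=11111 pc5: +32 =162
r32=100000 pc1: +2 =164
r33=100001 pc2: +4 =168
r34=100010 pc2: +4 =172
r35=100011 pc3: +8 =180
r36=100100 pc2: +4 =184
r37=100101 pc3: +8 =192
r38=100110 pc3: +8 =200
r39=100111 pc4: +16 =216
r40=101000 pc2: +4 =220
r41=101001 pc3: +8 =228
r42=101010 pc3: +8 =236
r43=101011 pc4: +16 =252
r44=101100 pc3: +8 =260
r45=101101 pc4: +16 =276
r46=101110 pc4: +16 =292
r47=101111 pc5: +32 =324
r48=110000 pc2: +4 =328
r49=110001 pc3: +8 =336
r50=110010 pc3: +8 =344
r51=110011 pc4: +16 =360
r52=110100 pc3: +8 =368
r53=110101 pc4: +16 =384
r54=110110 pc4: +16 =400
r55=110111 pc5: +32 =432
r56=111000 pc3: +8 =440
r57=111001 pc4: +16 =456
r58=111010 pc4: +16 =472
r59=111011 pc5: +32 =504
r60=111100 pc4: +16 =520
r61=111101 pc5: +32 =552
r62=111110 pc5: +32 =584
r63=111111 pc6: +64 =648
r64=1000000 pc1: +2 =650
r65=1000001 pc2: +4 =654
r66=1000010 pc2: +4 =658

Answer: 658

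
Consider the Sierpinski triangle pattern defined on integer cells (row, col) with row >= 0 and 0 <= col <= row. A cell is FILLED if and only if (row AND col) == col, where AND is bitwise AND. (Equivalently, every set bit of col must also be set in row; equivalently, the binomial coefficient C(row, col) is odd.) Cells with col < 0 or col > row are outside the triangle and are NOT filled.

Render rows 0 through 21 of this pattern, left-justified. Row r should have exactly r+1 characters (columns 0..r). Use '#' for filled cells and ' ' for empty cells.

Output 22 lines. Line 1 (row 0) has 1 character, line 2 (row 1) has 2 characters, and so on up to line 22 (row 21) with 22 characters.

Answer: #
##
# #
####
#   #
##  ##
# # # #
########
#       #
##      ##
# #     # #
####    ####
#   #   #   #
##  ##  ##  ##
# # # # # # # #
################
#               #
##              ##
# #             # #
####            ####
#   #           #   #
##  ##          ##  ##

Derivation:
r0=0: #
r1=1: ##
r2=10: # #
r3=11: ####
r4=100: #   #
r5=101: ##  ##
r6=110: # # # #
r7=111: ########
r8=1000: #       #
r9=1001: ##      ##
r10=1010: # #     # #
r11=1011: ####    ####
r12=1100: #   #   #   #
r13=1101: ##  ##  ##  ##
r14=1110: # # # # # # # #
r15=1111: ################
r16=10000: #               #
r17=10001: ##              ##
r18=10010: # #             # #
r19=10011: ####            ####
r20=10100: #   #           #   #
r21=10101: ##  ##          ##  ##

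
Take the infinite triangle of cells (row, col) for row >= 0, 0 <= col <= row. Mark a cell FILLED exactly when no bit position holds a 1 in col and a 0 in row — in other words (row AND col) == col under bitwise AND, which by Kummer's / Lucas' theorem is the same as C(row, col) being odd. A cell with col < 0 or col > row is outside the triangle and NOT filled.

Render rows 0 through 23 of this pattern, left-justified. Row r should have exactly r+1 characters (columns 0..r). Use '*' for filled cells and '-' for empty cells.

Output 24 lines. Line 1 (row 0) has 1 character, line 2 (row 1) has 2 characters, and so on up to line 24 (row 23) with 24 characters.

r0=0: *
r1=1: **
r2=10: *-*
r3=11: ****
r4=100: *---*
r5=101: **--**
r6=110: *-*-*-*
r7=111: ********
r8=1000: *-------*
r9=1001: **------**
r10=1010: *-*-----*-*
r11=1011: ****----****
r12=1100: *---*---*---*
r13=1101: **--**--**--**
r14=1110: *-*-*-*-*-*-*-*
r15=1111: ****************
r16=10000: *---------------*
r17=10001: **--------------**
r18=10010: *-*-------------*-*
r19=10011: ****------------****
r20=10100: *---*-----------*---*
r21=10101: **--**----------**--**
r22=10110: *-*-*-*---------*-*-*-*
r23=10111: ********--------********

Answer: *
**
*-*
****
*---*
**--**
*-*-*-*
********
*-------*
**------**
*-*-----*-*
****----****
*---*---*---*
**--**--**--**
*-*-*-*-*-*-*-*
****************
*---------------*
**--------------**
*-*-------------*-*
****------------****
*---*-----------*---*
**--**----------**--**
*-*-*-*---------*-*-*-*
********--------********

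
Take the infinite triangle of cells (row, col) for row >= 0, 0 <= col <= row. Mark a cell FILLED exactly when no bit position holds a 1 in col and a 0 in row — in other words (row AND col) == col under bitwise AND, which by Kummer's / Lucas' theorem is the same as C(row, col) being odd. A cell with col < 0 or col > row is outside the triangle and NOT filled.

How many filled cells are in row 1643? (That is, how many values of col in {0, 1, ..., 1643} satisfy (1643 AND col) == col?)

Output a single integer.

1643 in binary = 11001101011
popcount(1643) = number of 1-bits in 11001101011 = 7
A col c satisfies (1643 AND c) == c iff every set bit of c is also set in 1643; each of the 7 set bits of 1643 can independently be on or off in c.
count = 2^7 = 128

Answer: 128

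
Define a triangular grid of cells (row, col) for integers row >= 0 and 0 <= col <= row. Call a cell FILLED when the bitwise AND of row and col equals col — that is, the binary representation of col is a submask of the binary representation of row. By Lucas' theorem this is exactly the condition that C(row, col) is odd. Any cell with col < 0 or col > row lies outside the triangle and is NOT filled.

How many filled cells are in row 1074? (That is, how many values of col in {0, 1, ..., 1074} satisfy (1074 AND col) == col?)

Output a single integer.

1074 in binary = 10000110010
popcount(1074) = number of 1-bits in 10000110010 = 4
A col c satisfies (1074 AND c) == c iff every set bit of c is also set in 1074; each of the 4 set bits of 1074 can independently be on or off in c.
count = 2^4 = 16

Answer: 16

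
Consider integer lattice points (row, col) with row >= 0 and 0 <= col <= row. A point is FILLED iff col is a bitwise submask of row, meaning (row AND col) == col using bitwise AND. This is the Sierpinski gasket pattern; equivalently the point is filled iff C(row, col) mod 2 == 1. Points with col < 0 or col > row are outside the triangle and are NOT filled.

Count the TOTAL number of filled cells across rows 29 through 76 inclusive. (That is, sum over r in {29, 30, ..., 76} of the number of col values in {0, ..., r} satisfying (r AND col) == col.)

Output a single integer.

r29=11101 pc4: +16 =16
r30=11110 pc4: +16 =32
r31=11111 pc5: +32 =64
r32=100000 pc1: +2 =66
r33=100001 pc2: +4 =70
r34=100010 pc2: +4 =74
r35=100011 pc3: +8 =82
r36=100100 pc2: +4 =86
r37=100101 pc3: +8 =94
r38=100110 pc3: +8 =102
r39=100111 pc4: +16 =118
r40=101000 pc2: +4 =122
r41=101001 pc3: +8 =130
r42=101010 pc3: +8 =138
r43=101011 pc4: +16 =154
r44=101100 pc3: +8 =162
r45=101101 pc4: +16 =178
r46=101110 pc4: +16 =194
r47=101111 pc5: +32 =226
r48=110000 pc2: +4 =230
r49=110001 pc3: +8 =238
r50=110010 pc3: +8 =246
r51=110011 pc4: +16 =262
r52=110100 pc3: +8 =270
r53=110101 pc4: +16 =286
r54=110110 pc4: +16 =302
r55=110111 pc5: +32 =334
r56=111000 pc3: +8 =342
r57=111001 pc4: +16 =358
r58=111010 pc4: +16 =374
r59=111011 pc5: +32 =406
r60=111100 pc4: +16 =422
r61=111101 pc5: +32 =454
r62=111110 pc5: +32 =486
r63=111111 pc6: +64 =550
r64=1000000 pc1: +2 =552
r65=1000001 pc2: +4 =556
r66=1000010 pc2: +4 =560
r67=1000011 pc3: +8 =568
r68=1000100 pc2: +4 =572
r69=1000101 pc3: +8 =580
r70=1000110 pc3: +8 =588
r71=1000111 pc4: +16 =604
r72=1001000 pc2: +4 =608
r73=1001001 pc3: +8 =616
r74=1001010 pc3: +8 =624
r75=1001011 pc4: +16 =640
r76=1001100 pc3: +8 =648

Answer: 648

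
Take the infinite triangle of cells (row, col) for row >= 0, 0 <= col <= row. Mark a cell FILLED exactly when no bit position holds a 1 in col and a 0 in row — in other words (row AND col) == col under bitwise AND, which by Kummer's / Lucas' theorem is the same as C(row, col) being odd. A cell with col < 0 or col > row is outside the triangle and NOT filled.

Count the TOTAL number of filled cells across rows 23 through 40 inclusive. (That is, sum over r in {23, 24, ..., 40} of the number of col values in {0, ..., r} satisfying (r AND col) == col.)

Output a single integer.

r23=10111 pc4: +16 =16
r24=11000 pc2: +4 =20
r25=11001 pc3: +8 =28
r26=11010 pc3: +8 =36
r27=11011 pc4: +16 =52
r28=11100 pc3: +8 =60
r29=11101 pc4: +16 =76
r30=11110 pc4: +16 =92
r31=11111 pc5: +32 =124
r32=100000 pc1: +2 =126
r33=100001 pc2: +4 =130
r34=100010 pc2: +4 =134
r35=100011 pc3: +8 =142
r36=100100 pc2: +4 =146
r37=100101 pc3: +8 =154
r38=100110 pc3: +8 =162
r39=100111 pc4: +16 =178
r40=101000 pc2: +4 =182

Answer: 182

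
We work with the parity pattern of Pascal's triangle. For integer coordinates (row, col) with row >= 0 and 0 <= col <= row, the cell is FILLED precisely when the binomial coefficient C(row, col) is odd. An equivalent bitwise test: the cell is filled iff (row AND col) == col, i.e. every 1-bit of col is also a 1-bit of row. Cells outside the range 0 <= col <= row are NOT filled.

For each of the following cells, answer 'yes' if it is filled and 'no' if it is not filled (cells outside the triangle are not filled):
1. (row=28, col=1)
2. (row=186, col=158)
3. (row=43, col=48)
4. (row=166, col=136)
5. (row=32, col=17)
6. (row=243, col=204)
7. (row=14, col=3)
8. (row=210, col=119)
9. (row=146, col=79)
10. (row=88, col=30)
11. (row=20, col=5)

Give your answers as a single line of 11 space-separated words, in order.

Answer: no no no no no no no no no no no

Derivation:
(28,1): row=0b11100, col=0b1, row AND col = 0b0 = 0; 0 != 1 -> empty
(186,158): row=0b10111010, col=0b10011110, row AND col = 0b10011010 = 154; 154 != 158 -> empty
(43,48): col outside [0, 43] -> not filled
(166,136): row=0b10100110, col=0b10001000, row AND col = 0b10000000 = 128; 128 != 136 -> empty
(32,17): row=0b100000, col=0b10001, row AND col = 0b0 = 0; 0 != 17 -> empty
(243,204): row=0b11110011, col=0b11001100, row AND col = 0b11000000 = 192; 192 != 204 -> empty
(14,3): row=0b1110, col=0b11, row AND col = 0b10 = 2; 2 != 3 -> empty
(210,119): row=0b11010010, col=0b1110111, row AND col = 0b1010010 = 82; 82 != 119 -> empty
(146,79): row=0b10010010, col=0b1001111, row AND col = 0b10 = 2; 2 != 79 -> empty
(88,30): row=0b1011000, col=0b11110, row AND col = 0b11000 = 24; 24 != 30 -> empty
(20,5): row=0b10100, col=0b101, row AND col = 0b100 = 4; 4 != 5 -> empty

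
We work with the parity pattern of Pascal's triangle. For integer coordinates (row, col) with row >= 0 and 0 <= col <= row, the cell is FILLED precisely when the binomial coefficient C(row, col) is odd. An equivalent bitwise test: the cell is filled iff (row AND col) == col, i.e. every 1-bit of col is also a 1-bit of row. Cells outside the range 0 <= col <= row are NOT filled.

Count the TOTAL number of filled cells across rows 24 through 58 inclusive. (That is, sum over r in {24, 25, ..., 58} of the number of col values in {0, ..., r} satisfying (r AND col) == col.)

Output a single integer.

r24=11000 pc2: +4 =4
r25=11001 pc3: +8 =12
r26=11010 pc3: +8 =20
r27=11011 pc4: +16 =36
r28=11100 pc3: +8 =44
r29=11101 pc4: +16 =60
r30=11110 pc4: +16 =76
r31=11111 pc5: +32 =108
r32=100000 pc1: +2 =110
r33=100001 pc2: +4 =114
r34=100010 pc2: +4 =118
r35=100011 pc3: +8 =126
r36=100100 pc2: +4 =130
r37=100101 pc3: +8 =138
r38=100110 pc3: +8 =146
r39=100111 pc4: +16 =162
r40=101000 pc2: +4 =166
r41=101001 pc3: +8 =174
r42=101010 pc3: +8 =182
r43=101011 pc4: +16 =198
r44=101100 pc3: +8 =206
r45=101101 pc4: +16 =222
r46=101110 pc4: +16 =238
r47=101111 pc5: +32 =270
r48=110000 pc2: +4 =274
r49=110001 pc3: +8 =282
r50=110010 pc3: +8 =290
r51=110011 pc4: +16 =306
r52=110100 pc3: +8 =314
r53=110101 pc4: +16 =330
r54=110110 pc4: +16 =346
r55=110111 pc5: +32 =378
r56=111000 pc3: +8 =386
r57=111001 pc4: +16 =402
r58=111010 pc4: +16 =418

Answer: 418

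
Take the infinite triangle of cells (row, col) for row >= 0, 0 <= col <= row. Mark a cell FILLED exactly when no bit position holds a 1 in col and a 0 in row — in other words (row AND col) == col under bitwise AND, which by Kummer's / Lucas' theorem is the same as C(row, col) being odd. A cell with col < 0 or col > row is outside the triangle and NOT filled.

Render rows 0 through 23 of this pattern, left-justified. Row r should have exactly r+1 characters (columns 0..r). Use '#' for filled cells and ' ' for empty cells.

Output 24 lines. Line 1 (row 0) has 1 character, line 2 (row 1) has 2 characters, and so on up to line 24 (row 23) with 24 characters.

Answer: #
##
# #
####
#   #
##  ##
# # # #
########
#       #
##      ##
# #     # #
####    ####
#   #   #   #
##  ##  ##  ##
# # # # # # # #
################
#               #
##              ##
# #             # #
####            ####
#   #           #   #
##  ##          ##  ##
# # # #         # # # #
########        ########

Derivation:
r0=0: #
r1=1: ##
r2=10: # #
r3=11: ####
r4=100: #   #
r5=101: ##  ##
r6=110: # # # #
r7=111: ########
r8=1000: #       #
r9=1001: ##      ##
r10=1010: # #     # #
r11=1011: ####    ####
r12=1100: #   #   #   #
r13=1101: ##  ##  ##  ##
r14=1110: # # # # # # # #
r15=1111: ################
r16=10000: #               #
r17=10001: ##              ##
r18=10010: # #             # #
r19=10011: ####            ####
r20=10100: #   #           #   #
r21=10101: ##  ##          ##  ##
r22=10110: # # # #         # # # #
r23=10111: ########        ########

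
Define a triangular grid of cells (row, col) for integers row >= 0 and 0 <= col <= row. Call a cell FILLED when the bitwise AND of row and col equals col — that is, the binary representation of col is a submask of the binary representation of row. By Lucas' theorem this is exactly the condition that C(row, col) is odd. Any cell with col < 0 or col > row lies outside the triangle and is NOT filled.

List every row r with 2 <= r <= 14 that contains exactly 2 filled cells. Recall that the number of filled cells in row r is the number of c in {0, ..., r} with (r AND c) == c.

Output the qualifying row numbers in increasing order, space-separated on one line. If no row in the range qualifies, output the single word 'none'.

Row r has 2^popcount(r) filled cells, so we need popcount(r) = log2(2) = 1.
Scan r = 2..14 and keep those with exactly 1 one-bits:
r=2=10 popcount=1 -> KEEP
r=3=11 popcount=2 -> skip
r=4=100 popcount=1 -> KEEP
r=5=101 popcount=2 -> skip
r=6=110 popcount=2 -> skip
r=7=111 popcount=3 -> skip
r=8=1000 popcount=1 -> KEEP
r=9=1001 popcount=2 -> skip
r=10=1010 popcount=2 -> skip
r=11=1011 popcount=3 -> skip
r=12=1100 popcount=2 -> skip
r=13=1101 popcount=3 -> skip
r=14=1110 popcount=3 -> skip
Kept rows: 2 4 8

Answer: 2 4 8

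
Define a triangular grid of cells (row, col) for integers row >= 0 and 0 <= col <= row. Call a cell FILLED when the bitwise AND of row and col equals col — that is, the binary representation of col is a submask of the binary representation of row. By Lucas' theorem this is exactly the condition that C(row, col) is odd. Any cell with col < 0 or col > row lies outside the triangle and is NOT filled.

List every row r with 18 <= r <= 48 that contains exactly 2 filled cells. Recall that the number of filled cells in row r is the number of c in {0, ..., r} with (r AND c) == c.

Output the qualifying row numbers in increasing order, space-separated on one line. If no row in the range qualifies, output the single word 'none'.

Answer: 32

Derivation:
Row r has 2^popcount(r) filled cells, so we need popcount(r) = log2(2) = 1.
Scan r = 18..48 and keep those with exactly 1 one-bits:
r=18=10010 popcount=2 -> skip
r=19=10011 popcount=3 -> skip
r=20=10100 popcount=2 -> skip
r=21=10101 popcount=3 -> skip
r=22=10110 popcount=3 -> skip
r=23=10111 popcount=4 -> skip
r=24=11000 popcount=2 -> skip
r=25=11001 popcount=3 -> skip
r=26=11010 popcount=3 -> skip
r=27=11011 popcount=4 -> skip
r=28=11100 popcount=3 -> skip
r=29=11101 popcount=4 -> skip
r=30=11110 popcount=4 -> skip
r=31=11111 popcount=5 -> skip
r=32=100000 popcount=1 -> KEEP
r=33=100001 popcount=2 -> skip
r=34=100010 popcount=2 -> skip
r=35=100011 popcount=3 -> skip
r=36=100100 popcount=2 -> skip
r=37=100101 popcount=3 -> skip
r=38=100110 popcount=3 -> skip
r=39=100111 popcount=4 -> skip
r=40=101000 popcount=2 -> skip
r=41=101001 popcount=3 -> skip
r=42=101010 popcount=3 -> skip
r=43=101011 popcount=4 -> skip
r=44=101100 popcount=3 -> skip
r=45=101101 popcount=4 -> skip
r=46=101110 popcount=4 -> skip
r=47=101111 popcount=5 -> skip
r=48=110000 popcount=2 -> skip
Kept rows: 32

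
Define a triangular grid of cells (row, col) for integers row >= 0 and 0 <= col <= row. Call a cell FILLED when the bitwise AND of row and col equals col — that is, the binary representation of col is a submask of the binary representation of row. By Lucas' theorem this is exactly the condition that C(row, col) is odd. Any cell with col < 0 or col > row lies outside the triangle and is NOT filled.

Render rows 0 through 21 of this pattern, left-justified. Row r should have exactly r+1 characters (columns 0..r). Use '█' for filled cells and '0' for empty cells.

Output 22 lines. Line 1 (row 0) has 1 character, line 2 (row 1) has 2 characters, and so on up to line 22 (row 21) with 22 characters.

Answer: █
██
█0█
████
█000█
██00██
█0█0█0█
████████
█0000000█
██000000██
█0█00000█0█
████0000████
█000█000█000█
██00██00██00██
█0█0█0█0█0█0█0█
████████████████
█000000000000000█
██00000000000000██
█0█0000000000000█0█
████000000000000████
█000█00000000000█000█
██00██0000000000██00██

Derivation:
r0=0: █
r1=1: ██
r2=10: █0█
r3=11: ████
r4=100: █000█
r5=101: ██00██
r6=110: █0█0█0█
r7=111: ████████
r8=1000: █0000000█
r9=1001: ██000000██
r10=1010: █0█00000█0█
r11=1011: ████0000████
r12=1100: █000█000█000█
r13=1101: ██00██00██00██
r14=1110: █0█0█0█0█0█0█0█
r15=1111: ████████████████
r16=10000: █000000000000000█
r17=10001: ██00000000000000██
r18=10010: █0█0000000000000█0█
r19=10011: ████000000000000████
r20=10100: █000█00000000000█000█
r21=10101: ██00██0000000000██00██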